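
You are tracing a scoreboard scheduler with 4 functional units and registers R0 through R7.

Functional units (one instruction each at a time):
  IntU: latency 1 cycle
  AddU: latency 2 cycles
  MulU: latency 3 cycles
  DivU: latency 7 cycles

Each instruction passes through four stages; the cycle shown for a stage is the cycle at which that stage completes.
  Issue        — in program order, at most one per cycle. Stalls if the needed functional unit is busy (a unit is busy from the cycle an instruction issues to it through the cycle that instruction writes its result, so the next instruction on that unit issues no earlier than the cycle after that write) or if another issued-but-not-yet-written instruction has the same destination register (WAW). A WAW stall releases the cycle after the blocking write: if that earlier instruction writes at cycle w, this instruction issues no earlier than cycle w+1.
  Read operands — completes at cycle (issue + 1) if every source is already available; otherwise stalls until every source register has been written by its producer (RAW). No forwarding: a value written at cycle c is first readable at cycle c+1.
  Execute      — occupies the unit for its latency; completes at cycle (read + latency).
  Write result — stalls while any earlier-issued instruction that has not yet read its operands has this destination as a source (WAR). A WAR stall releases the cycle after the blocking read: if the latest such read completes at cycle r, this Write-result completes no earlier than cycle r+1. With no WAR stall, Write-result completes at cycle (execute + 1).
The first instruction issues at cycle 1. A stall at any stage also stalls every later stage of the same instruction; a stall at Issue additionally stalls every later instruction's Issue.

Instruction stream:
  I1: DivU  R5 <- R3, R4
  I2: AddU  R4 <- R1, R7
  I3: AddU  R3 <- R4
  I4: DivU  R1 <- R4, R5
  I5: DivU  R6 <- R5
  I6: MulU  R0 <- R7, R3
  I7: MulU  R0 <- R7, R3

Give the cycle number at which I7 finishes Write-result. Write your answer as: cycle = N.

cycle = 33

t=1  I1 dispatched to DivU
t=2  I1 operands ready · I2 dispatched to AddU
t=3  I2 operands ready
t=5  I2 complete
t=6  R4←I2
t=7  I3 dispatched to AddU
t=8  I3 operands ready
t=9  I1 complete
t=10  R5←I1 · I3 complete
t=11  R3←I3 · I4 dispatched to DivU
t=12  I4 operands ready
t=19  I4 complete
t=20  R1←I4
t=21  I5 dispatched to DivU
t=22  I5 operands ready · I6 dispatched to MulU
t=23  I6 operands ready
t=26  I6 complete
t=27  R0←I6
t=28  I7 dispatched to MulU
t=29  I5 complete · I7 operands ready
t=30  R6←I5
t=32  I7 complete
t=33  R0←I7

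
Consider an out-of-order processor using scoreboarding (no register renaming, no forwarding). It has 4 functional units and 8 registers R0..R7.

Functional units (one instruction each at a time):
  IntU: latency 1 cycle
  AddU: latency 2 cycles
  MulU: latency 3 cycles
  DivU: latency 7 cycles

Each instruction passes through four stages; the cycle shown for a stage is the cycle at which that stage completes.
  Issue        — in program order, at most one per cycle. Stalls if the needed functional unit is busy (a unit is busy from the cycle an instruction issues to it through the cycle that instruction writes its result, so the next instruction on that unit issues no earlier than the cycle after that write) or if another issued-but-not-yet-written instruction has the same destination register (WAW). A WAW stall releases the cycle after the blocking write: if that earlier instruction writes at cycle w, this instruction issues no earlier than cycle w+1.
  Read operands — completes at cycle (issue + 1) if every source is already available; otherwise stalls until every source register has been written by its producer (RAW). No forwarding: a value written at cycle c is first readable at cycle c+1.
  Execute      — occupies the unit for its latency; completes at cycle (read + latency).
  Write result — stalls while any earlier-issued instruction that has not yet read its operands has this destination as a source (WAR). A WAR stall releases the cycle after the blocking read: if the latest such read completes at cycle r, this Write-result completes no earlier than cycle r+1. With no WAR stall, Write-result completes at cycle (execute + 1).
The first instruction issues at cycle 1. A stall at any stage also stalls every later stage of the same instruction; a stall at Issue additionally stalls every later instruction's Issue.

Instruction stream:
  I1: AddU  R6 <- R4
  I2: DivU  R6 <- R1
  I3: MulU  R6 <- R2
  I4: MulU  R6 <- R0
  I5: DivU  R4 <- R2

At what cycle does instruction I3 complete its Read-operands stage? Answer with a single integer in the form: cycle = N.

c1: I1→AddU
c2: I1 RO
c4: I1 EX
c5: I1 WR R6
c6: I2→DivU
c7: I2 RO
c14: I2 EX
c15: I2 WR R6
c16: I3→MulU
c17: I3 RO
c20: I3 EX
c21: I3 WR R6
c22: I4→MulU
c23: I4 RO · I5→DivU
c24: I5 RO
c26: I4 EX
c27: I4 WR R6
c31: I5 EX
c32: I5 WR R4

cycle = 17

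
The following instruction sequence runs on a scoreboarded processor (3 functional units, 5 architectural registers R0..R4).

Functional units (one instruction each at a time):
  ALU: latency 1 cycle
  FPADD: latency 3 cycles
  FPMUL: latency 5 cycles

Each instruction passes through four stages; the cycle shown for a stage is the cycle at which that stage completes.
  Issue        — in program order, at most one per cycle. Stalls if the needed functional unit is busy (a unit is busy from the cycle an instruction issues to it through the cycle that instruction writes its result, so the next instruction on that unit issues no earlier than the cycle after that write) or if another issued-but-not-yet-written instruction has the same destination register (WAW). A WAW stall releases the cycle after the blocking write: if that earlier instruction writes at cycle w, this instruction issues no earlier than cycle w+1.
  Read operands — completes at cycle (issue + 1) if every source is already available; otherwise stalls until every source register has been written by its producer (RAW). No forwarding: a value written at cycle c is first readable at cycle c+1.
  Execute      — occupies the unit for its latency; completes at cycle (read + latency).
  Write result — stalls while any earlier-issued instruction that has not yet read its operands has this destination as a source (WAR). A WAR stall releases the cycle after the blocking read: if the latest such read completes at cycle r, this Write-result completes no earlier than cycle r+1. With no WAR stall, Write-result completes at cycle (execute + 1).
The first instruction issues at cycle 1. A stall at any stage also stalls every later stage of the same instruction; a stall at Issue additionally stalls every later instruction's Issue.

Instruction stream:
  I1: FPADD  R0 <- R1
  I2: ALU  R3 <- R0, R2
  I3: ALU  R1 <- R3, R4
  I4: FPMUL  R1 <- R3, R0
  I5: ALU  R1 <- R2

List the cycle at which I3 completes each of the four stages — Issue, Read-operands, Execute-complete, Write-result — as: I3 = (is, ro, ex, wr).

I3 = (10, 11, 12, 13)

1) issue 1, read 2, done 5, write 6
2) issue 2, read 7, done 8, write 9  <RAW R0: wait I1 write@6>
3) issue 10, read 11, done 12, write 13  <struct: ALU busy until I2 writes@9>
4) issue 14, read 15, done 20, write 21  <WAW R1: wait I3 write@13>
5) issue 22, read 23, done 24, write 25  <WAW R1: wait I4 write@21>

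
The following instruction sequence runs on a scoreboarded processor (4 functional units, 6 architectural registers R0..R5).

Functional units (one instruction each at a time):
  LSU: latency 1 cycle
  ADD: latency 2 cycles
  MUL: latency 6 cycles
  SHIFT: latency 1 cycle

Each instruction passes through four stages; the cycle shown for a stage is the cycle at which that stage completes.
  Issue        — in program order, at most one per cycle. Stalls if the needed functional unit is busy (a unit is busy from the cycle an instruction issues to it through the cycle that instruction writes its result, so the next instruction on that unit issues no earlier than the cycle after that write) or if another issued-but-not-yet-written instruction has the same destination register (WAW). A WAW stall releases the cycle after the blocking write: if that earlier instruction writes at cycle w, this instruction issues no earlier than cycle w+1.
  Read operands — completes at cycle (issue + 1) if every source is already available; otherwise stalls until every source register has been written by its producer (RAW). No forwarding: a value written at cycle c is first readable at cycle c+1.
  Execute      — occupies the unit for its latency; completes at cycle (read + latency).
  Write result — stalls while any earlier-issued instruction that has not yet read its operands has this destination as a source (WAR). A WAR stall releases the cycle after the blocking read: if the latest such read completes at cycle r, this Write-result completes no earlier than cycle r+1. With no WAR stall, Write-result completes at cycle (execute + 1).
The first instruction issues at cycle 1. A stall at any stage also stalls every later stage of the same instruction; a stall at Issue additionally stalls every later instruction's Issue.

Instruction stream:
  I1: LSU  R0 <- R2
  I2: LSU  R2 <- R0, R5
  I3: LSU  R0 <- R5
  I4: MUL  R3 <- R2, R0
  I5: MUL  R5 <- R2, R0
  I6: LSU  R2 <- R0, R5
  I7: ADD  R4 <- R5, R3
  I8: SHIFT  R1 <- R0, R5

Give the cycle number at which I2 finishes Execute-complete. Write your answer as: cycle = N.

c1: I1→LSU
c2: I1 RO
c3: I1 EX
c4: I1 WR R0
c5: I2→LSU
c6: I2 RO
c7: I2 EX
c8: I2 WR R2
c9: I3→LSU
c10: I3 RO, I4→MUL
c11: I3 EX
c12: I3 WR R0
c13: I4 RO
c19: I4 EX
c20: I4 WR R3
c21: I5→MUL
c22: I5 RO, I6→LSU
c23: I7→ADD
c24: I8→SHIFT
c28: I5 EX
c29: I5 WR R5
c30: I6 RO, I7 RO, I8 RO
c31: I6 EX, I8 EX
c32: I6 WR R2, I7 EX, I8 WR R1
c33: I7 WR R4

cycle = 7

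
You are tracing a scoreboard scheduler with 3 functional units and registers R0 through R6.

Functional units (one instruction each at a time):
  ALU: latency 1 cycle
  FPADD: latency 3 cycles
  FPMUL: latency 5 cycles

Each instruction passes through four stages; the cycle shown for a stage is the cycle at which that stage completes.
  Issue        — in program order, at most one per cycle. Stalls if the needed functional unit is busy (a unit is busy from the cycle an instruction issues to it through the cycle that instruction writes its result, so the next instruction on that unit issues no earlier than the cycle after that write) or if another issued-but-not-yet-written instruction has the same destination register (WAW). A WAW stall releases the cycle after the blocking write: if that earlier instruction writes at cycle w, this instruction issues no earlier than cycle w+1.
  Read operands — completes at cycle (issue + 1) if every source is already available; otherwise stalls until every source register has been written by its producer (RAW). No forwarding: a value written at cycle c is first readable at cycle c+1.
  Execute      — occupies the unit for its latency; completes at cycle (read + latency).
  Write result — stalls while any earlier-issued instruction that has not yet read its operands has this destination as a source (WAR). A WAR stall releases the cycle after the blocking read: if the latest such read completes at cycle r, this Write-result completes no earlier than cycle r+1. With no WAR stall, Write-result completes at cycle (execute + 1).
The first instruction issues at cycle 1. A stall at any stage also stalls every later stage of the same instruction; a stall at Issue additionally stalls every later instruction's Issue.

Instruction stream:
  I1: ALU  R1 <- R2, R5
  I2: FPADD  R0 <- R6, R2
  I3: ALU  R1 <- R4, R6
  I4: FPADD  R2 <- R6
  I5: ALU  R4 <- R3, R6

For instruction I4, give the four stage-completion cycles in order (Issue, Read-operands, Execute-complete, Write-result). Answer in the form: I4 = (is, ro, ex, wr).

I1 -> (1, 2, 3, 4)
I2 -> (2, 3, 6, 7)
I3 -> (5, 6, 7, 8)  // struct: ALU busy until I1 writes@4
I4 -> (8, 9, 12, 13)  // struct: FPADD busy until I2 writes@7
I5 -> (9, 10, 11, 12)

I4 = (8, 9, 12, 13)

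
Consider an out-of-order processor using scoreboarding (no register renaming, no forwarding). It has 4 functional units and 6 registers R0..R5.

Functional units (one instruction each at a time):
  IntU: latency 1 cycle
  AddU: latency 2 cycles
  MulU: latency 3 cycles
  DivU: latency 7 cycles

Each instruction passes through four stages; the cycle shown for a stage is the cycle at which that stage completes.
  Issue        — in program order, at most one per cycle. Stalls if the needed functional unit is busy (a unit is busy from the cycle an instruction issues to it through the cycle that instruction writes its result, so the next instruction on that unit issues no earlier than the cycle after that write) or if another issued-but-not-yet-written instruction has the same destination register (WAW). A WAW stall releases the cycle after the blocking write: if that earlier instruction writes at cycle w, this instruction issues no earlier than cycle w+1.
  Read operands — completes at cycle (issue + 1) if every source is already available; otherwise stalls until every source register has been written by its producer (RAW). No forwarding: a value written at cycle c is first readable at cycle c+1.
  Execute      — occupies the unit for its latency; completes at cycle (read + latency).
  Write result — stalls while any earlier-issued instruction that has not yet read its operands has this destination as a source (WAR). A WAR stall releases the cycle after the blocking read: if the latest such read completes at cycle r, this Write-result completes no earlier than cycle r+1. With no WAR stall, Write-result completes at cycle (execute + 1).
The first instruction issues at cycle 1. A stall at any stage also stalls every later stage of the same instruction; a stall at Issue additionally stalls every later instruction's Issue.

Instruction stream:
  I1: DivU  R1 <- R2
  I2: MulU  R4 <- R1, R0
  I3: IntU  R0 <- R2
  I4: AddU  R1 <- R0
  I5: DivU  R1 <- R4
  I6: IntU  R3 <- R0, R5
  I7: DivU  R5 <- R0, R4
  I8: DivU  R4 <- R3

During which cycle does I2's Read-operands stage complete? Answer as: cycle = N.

cycle = 11

t=1  I1 issues→DivU
t=2  I1 reads · I2 issues→MulU
t=3  I3 issues→IntU
t=4  I3 reads
t=5  I3 exec-done
t=9  I1 exec-done
t=10  I1 writes R1
t=11  I2 reads · I4 issues→AddU
t=12  I3 writes R0
t=13  I4 reads
t=14  I2 exec-done
t=15  I2 writes R4 · I4 exec-done
t=16  I4 writes R1
t=17  I5 issues→DivU
t=18  I5 reads · I6 issues→IntU
t=19  I6 reads
t=20  I6 exec-done
t=21  I6 writes R3
t=25  I5 exec-done
t=26  I5 writes R1
t=27  I7 issues→DivU
t=28  I7 reads
t=35  I7 exec-done
t=36  I7 writes R5
t=37  I8 issues→DivU
t=38  I8 reads
t=45  I8 exec-done
t=46  I8 writes R4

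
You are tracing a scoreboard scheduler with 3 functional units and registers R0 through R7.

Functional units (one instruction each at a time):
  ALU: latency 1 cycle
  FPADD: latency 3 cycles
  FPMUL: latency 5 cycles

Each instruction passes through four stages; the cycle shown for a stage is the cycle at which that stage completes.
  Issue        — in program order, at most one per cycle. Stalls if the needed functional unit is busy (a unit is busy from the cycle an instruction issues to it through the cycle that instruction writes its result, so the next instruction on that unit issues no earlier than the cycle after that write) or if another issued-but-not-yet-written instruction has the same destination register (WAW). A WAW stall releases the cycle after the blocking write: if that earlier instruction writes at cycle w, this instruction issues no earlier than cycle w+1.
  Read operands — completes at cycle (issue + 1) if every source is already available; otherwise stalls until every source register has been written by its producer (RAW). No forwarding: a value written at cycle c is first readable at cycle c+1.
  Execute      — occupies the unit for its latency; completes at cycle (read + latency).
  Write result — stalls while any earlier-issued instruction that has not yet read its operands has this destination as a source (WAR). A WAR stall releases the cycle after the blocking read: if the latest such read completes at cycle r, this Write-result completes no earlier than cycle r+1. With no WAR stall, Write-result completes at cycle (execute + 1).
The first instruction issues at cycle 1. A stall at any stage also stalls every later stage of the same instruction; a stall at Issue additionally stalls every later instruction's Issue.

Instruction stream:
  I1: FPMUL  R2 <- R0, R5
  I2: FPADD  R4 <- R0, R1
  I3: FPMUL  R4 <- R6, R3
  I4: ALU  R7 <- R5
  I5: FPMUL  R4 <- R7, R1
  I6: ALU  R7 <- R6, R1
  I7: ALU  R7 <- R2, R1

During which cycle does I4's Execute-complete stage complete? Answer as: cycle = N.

cycle = 12

  I1 | 1 | 2 | 7 | 8
  I2 | 2 | 3 | 6 | 7
  I3 | 9 | 10 | 15 | 16   struct: FPMUL busy until I1 writes@8
  I4 | 10 | 11 | 12 | 13
  I5 | 17 | 18 | 23 | 24   struct: FPMUL busy until I3 writes@16
  I6 | 18 | 19 | 20 | 21
  I7 | 22 | 23 | 24 | 25   struct: ALU busy until I6 writes@21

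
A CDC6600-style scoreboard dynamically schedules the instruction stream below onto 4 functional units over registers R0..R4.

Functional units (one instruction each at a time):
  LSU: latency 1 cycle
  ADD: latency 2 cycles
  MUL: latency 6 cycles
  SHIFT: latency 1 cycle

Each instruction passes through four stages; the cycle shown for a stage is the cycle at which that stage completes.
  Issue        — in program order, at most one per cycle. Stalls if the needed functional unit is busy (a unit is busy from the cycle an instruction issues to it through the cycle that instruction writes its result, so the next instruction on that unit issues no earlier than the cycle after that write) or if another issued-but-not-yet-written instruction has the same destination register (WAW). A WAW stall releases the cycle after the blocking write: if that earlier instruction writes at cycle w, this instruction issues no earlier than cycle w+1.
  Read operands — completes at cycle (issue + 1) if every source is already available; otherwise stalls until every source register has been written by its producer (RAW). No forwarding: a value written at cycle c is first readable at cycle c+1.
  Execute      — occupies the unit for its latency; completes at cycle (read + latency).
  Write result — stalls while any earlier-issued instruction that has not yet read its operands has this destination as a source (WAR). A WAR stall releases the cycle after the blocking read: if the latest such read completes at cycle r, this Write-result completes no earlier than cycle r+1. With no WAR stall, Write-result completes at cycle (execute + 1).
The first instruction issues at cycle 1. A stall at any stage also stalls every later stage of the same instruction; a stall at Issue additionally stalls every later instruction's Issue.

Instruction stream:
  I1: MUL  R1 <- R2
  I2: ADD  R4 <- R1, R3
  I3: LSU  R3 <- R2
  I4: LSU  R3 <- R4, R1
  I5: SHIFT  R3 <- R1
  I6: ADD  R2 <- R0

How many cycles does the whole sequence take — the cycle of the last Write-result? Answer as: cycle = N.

cycle = 22

[I1] 1/2/8/9
[I2] 2/10/12/13  (RAW R1: wait I1 write@9)
[I3] 3/4/5/11  (WAR R3: wait I2 read@10)
[I4] 12/14/15/16  (struct: LSU busy until I3 writes@11; RAW R4: wait I2 write@13)
[I5] 17/18/19/20  (WAW R3: wait I4 write@16)
[I6] 18/19/21/22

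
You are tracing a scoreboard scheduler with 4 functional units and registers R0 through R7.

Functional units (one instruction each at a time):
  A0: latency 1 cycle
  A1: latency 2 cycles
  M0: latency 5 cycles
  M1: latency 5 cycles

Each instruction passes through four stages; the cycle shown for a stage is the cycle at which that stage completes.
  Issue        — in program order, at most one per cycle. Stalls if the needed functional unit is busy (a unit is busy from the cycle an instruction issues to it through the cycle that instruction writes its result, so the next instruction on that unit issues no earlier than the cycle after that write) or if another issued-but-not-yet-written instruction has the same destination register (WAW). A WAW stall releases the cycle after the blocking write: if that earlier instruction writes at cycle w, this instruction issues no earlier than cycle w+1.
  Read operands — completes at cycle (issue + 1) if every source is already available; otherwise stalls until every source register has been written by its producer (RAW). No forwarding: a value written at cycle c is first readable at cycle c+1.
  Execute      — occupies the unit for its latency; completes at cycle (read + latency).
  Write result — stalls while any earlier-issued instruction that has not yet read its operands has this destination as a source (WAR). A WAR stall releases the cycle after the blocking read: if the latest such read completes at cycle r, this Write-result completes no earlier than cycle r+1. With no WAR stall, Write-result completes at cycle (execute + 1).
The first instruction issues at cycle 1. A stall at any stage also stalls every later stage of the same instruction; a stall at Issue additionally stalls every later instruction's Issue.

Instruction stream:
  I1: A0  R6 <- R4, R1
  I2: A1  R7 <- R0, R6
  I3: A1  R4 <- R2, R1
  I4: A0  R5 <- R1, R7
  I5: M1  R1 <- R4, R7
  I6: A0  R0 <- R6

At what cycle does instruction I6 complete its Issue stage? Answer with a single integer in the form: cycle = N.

cycle = 14

[I1] 1/2/3/4
[I2] 2/5/7/8  (RAW R6: wait I1 write@4)
[I3] 9/10/12/13  (struct: A1 busy until I2 writes@8)
[I4] 10/11/12/13
[I5] 11/14/19/20  (RAW R4: wait I3 write@13)
[I6] 14/15/16/17  (struct: A0 busy until I4 writes@13)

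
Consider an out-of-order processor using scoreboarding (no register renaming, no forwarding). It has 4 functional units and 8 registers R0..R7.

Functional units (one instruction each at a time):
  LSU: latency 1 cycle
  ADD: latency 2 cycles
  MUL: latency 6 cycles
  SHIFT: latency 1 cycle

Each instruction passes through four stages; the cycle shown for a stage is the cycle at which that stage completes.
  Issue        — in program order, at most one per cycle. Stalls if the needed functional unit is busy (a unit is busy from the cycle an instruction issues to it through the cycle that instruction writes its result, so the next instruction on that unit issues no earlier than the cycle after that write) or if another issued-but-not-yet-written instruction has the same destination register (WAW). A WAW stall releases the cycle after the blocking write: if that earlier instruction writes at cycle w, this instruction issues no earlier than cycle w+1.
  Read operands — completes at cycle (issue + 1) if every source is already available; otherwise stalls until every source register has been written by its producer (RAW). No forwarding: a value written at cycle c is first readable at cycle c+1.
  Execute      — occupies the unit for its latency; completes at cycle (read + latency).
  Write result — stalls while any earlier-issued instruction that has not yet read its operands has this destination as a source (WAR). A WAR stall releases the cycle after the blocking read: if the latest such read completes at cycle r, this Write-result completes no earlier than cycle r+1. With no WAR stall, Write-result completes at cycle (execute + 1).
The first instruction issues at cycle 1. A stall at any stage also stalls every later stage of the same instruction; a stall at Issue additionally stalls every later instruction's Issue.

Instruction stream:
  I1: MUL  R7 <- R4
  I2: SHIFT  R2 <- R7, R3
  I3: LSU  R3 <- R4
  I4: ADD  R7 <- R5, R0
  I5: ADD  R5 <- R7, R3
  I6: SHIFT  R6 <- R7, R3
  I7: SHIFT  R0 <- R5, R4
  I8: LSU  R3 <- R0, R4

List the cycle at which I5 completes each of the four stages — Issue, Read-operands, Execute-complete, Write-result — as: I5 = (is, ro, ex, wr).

I5 = (15, 16, 18, 19)

I1 -> (1, 2, 8, 9)
I2 -> (2, 10, 11, 12)  // RAW R7: wait I1 write@9
I3 -> (3, 4, 5, 11)  // WAR R3: wait I2 read@10
I4 -> (10, 11, 13, 14)  // WAW R7: wait I1 write@9
I5 -> (15, 16, 18, 19)  // struct: ADD busy until I4 writes@14
I6 -> (16, 17, 18, 19)
I7 -> (20, 21, 22, 23)  // struct: SHIFT busy until I6 writes@19
I8 -> (21, 24, 25, 26)  // RAW R0: wait I7 write@23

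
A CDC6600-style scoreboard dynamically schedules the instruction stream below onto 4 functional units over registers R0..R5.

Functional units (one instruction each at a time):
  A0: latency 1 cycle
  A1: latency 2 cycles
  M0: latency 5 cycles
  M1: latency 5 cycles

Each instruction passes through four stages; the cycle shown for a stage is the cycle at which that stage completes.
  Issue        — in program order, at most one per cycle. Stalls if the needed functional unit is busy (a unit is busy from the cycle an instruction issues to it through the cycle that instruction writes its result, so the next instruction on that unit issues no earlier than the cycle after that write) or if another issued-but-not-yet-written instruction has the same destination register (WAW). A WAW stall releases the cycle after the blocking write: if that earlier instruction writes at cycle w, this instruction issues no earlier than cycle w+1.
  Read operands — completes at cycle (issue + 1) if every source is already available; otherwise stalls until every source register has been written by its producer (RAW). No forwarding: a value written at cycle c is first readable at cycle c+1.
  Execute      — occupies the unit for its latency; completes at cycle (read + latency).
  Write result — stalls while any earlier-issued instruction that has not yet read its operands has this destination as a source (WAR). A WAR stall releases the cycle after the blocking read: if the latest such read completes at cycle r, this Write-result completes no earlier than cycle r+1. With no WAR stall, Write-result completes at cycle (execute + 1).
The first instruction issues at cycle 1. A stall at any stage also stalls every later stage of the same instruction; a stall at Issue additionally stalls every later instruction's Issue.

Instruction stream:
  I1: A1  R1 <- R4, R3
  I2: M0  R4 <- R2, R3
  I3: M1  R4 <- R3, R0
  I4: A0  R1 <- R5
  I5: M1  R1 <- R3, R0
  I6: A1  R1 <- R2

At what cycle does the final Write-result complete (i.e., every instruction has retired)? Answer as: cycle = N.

cycle 1: I1→A1
cycle 2: I1 RO · I2→M0
cycle 3: I2 RO
cycle 4: I1 EX
cycle 5: I1 WR R1
cycle 8: I2 EX
cycle 9: I2 WR R4
cycle 10: I3→M1
cycle 11: I3 RO · I4→A0
cycle 12: I4 RO
cycle 13: I4 EX
cycle 14: I4 WR R1
cycle 16: I3 EX
cycle 17: I3 WR R4
cycle 18: I5→M1
cycle 19: I5 RO
cycle 24: I5 EX
cycle 25: I5 WR R1
cycle 26: I6→A1
cycle 27: I6 RO
cycle 29: I6 EX
cycle 30: I6 WR R1

cycle = 30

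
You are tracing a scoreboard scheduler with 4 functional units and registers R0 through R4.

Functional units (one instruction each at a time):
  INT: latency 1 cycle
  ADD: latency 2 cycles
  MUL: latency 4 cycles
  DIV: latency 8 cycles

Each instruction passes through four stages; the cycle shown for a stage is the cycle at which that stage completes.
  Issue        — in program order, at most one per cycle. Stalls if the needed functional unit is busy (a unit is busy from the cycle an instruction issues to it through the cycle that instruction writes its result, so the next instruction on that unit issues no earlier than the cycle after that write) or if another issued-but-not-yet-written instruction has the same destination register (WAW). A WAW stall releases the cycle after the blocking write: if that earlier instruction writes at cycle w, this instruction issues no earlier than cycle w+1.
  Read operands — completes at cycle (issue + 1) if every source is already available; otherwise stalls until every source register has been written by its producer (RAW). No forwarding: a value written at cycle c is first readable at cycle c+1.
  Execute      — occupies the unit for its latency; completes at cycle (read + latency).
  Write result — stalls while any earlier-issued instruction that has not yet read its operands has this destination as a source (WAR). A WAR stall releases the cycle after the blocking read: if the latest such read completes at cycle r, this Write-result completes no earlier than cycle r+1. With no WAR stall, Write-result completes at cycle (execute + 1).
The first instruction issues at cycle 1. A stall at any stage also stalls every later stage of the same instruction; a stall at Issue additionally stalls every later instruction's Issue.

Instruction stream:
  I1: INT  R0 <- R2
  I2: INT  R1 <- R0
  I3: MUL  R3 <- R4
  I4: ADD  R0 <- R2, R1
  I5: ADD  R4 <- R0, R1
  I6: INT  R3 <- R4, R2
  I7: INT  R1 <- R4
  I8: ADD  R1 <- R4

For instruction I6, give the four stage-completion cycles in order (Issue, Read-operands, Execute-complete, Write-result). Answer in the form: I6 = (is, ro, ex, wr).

I1  is:1  ro:2  ex:3  wr:4
I2  is:5  ro:6  ex:7  wr:8  — struct: INT busy until I1 writes@4
I3  is:6  ro:7  ex:11  wr:12
I4  is:7  ro:9  ex:11  wr:12  — RAW R1: wait I2 write@8
I5  is:13  ro:14  ex:16  wr:17  — struct: ADD busy until I4 writes@12
I6  is:14  ro:18  ex:19  wr:20  — RAW R4: wait I5 write@17
I7  is:21  ro:22  ex:23  wr:24  — struct: INT busy until I6 writes@20
I8  is:25  ro:26  ex:28  wr:29  — WAW R1: wait I7 write@24

I6 = (14, 18, 19, 20)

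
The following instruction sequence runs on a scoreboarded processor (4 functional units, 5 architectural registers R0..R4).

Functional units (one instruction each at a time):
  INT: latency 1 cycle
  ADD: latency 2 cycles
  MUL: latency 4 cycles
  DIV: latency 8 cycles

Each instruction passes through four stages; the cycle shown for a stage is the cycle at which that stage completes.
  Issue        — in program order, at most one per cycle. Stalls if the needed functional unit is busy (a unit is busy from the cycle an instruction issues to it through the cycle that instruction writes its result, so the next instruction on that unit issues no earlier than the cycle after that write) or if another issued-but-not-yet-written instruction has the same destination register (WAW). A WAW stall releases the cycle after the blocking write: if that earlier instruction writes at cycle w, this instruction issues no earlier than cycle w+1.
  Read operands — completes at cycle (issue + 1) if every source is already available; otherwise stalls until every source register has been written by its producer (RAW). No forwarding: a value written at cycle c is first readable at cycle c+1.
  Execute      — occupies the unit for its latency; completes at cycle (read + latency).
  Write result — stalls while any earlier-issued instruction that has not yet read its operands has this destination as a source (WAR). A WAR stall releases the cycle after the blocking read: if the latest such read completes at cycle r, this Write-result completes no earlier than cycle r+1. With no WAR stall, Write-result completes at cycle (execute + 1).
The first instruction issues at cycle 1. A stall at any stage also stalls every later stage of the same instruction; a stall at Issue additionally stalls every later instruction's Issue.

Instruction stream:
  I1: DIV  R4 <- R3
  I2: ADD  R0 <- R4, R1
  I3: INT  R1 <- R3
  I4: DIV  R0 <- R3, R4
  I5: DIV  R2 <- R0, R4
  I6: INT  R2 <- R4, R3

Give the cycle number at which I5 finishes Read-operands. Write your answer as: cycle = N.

cycle = 28

t=1  I1→DIV
t=2  I1 RO · I2→ADD
t=3  I3→INT
t=4  I3 RO
t=5  I3 EX
t=10  I1 EX
t=11  I1 WR R4
t=12  I2 RO
t=13  I3 WR R1
t=14  I2 EX
t=15  I2 WR R0
t=16  I4→DIV
t=17  I4 RO
t=25  I4 EX
t=26  I4 WR R0
t=27  I5→DIV
t=28  I5 RO
t=36  I5 EX
t=37  I5 WR R2
t=38  I6→INT
t=39  I6 RO
t=40  I6 EX
t=41  I6 WR R2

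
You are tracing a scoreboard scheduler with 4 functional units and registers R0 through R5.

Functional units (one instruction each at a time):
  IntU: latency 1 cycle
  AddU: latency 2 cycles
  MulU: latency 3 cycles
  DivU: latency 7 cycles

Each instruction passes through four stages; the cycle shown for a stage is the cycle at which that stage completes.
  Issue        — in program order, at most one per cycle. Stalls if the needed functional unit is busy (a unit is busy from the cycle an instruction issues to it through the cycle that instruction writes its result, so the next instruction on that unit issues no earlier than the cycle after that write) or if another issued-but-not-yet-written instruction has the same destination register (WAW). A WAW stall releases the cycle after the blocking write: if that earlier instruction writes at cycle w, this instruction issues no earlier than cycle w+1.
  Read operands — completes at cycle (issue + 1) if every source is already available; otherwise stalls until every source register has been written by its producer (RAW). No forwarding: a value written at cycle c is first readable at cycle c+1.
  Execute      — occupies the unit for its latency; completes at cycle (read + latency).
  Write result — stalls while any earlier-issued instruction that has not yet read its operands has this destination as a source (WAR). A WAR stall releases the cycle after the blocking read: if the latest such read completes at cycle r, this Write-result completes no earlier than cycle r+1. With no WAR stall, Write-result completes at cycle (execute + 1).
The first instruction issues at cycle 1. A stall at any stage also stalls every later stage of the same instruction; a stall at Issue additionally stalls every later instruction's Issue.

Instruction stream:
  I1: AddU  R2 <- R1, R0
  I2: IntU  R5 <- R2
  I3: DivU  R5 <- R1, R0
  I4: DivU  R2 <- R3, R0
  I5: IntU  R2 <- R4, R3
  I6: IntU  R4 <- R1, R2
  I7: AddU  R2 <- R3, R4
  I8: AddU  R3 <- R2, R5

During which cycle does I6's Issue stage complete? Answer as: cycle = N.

c1: issue I1 (AddU)
c2: I1 read-ops, issue I2 (IntU)
c4: I1 finished on AddU
c5: I1→R2
c6: I2 read-ops
c7: I2 finished on IntU
c8: I2→R5
c9: issue I3 (DivU)
c10: I3 read-ops
c17: I3 finished on DivU
c18: I3→R5
c19: issue I4 (DivU)
c20: I4 read-ops
c27: I4 finished on DivU
c28: I4→R2
c29: issue I5 (IntU)
c30: I5 read-ops
c31: I5 finished on IntU
c32: I5→R2
c33: issue I6 (IntU)
c34: I6 read-ops, issue I7 (AddU)
c35: I6 finished on IntU
c36: I6→R4
c37: I7 read-ops
c39: I7 finished on AddU
c40: I7→R2
c41: issue I8 (AddU)
c42: I8 read-ops
c44: I8 finished on AddU
c45: I8→R3

cycle = 33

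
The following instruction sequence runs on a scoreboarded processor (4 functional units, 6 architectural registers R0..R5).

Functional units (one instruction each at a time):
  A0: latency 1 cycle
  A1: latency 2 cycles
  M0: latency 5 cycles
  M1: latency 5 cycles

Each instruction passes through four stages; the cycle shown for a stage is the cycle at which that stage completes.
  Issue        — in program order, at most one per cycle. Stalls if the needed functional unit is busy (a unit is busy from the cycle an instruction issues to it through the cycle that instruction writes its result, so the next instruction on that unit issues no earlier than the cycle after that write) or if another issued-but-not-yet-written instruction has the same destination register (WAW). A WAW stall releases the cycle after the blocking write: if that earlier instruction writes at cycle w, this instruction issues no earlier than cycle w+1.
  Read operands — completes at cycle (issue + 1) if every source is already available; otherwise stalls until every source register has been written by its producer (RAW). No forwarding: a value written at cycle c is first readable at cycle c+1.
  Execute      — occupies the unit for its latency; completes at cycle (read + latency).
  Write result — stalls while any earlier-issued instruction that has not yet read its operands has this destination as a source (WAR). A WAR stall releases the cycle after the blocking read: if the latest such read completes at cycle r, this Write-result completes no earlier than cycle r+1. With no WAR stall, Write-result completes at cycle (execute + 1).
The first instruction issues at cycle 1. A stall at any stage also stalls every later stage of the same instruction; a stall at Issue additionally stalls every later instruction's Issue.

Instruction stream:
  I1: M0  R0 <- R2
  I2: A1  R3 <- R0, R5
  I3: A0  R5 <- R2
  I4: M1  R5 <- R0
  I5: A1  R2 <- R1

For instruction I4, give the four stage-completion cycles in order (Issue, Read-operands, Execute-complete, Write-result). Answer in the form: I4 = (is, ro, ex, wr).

[I1] 1/2/7/8
[I2] 2/9/11/12  (RAW R0: wait I1 write@8)
[I3] 3/4/5/10  (WAR R5: wait I2 read@9)
[I4] 11/12/17/18  (WAW R5: wait I3 write@10)
[I5] 13/14/16/17  (struct: A1 busy until I2 writes@12)

I4 = (11, 12, 17, 18)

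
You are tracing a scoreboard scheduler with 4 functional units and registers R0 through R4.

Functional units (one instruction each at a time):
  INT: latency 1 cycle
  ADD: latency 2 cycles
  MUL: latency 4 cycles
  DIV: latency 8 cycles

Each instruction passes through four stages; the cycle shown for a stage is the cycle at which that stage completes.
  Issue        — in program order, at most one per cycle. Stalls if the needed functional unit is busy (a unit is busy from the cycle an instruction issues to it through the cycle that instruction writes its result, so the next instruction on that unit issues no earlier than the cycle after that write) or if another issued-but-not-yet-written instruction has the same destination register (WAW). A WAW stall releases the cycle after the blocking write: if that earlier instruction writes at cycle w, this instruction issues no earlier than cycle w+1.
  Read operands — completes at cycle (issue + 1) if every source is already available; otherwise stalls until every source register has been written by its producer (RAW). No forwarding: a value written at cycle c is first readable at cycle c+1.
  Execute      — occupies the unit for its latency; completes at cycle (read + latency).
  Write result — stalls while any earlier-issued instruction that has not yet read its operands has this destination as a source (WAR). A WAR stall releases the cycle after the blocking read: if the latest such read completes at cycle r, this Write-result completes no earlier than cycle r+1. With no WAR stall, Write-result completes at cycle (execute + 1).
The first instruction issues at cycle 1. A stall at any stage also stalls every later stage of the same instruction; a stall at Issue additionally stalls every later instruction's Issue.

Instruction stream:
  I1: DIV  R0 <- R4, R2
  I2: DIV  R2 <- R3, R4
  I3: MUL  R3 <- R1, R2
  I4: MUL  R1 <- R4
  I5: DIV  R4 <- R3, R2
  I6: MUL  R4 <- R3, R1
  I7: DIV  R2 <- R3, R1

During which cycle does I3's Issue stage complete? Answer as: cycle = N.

cycle = 13

cycle 1: issue I1 (DIV)
cycle 2: I1 read-ops
cycle 10: I1 finished on DIV
cycle 11: I1→R0
cycle 12: issue I2 (DIV)
cycle 13: I2 read-ops; issue I3 (MUL)
cycle 21: I2 finished on DIV
cycle 22: I2→R2
cycle 23: I3 read-ops
cycle 27: I3 finished on MUL
cycle 28: I3→R3
cycle 29: issue I4 (MUL)
cycle 30: I4 read-ops; issue I5 (DIV)
cycle 31: I5 read-ops
cycle 34: I4 finished on MUL
cycle 35: I4→R1
cycle 39: I5 finished on DIV
cycle 40: I5→R4
cycle 41: issue I6 (MUL)
cycle 42: I6 read-ops; issue I7 (DIV)
cycle 43: I7 read-ops
cycle 46: I6 finished on MUL
cycle 47: I6→R4
cycle 51: I7 finished on DIV
cycle 52: I7→R2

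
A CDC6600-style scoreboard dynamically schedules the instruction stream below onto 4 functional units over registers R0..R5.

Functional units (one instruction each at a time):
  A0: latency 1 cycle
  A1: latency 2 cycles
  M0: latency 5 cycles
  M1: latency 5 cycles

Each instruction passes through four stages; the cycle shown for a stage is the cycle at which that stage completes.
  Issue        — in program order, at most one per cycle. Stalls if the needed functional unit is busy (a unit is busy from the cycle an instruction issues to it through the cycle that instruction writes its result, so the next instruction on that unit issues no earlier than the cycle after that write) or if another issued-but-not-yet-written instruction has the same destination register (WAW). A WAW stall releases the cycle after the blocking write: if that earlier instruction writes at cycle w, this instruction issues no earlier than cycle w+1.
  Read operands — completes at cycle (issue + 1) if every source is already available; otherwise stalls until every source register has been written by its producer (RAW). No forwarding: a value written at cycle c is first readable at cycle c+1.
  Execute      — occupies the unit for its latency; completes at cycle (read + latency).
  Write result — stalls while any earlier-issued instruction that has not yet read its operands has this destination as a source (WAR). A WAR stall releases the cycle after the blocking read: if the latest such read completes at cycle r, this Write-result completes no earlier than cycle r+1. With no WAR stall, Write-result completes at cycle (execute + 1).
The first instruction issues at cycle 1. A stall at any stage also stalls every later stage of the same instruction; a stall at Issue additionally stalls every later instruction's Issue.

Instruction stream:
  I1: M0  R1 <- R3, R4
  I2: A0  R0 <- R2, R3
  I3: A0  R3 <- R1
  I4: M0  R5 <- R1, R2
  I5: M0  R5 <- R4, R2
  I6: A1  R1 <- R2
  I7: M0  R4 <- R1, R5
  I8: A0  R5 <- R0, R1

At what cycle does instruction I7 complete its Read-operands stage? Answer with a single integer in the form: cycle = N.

c1: I1→M0
c2: I1 RO; I2→A0
c3: I2 RO
c4: I2 EX
c5: I2 WR R0
c6: I3→A0
c7: I1 EX
c8: I1 WR R1
c9: I3 RO; I4→M0
c10: I3 EX; I4 RO
c11: I3 WR R3
c15: I4 EX
c16: I4 WR R5
c17: I5→M0
c18: I5 RO; I6→A1
c19: I6 RO
c21: I6 EX
c22: I6 WR R1
c23: I5 EX
c24: I5 WR R5
c25: I7→M0
c26: I7 RO; I8→A0
c27: I8 RO
c28: I8 EX
c29: I8 WR R5
c31: I7 EX
c32: I7 WR R4

cycle = 26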